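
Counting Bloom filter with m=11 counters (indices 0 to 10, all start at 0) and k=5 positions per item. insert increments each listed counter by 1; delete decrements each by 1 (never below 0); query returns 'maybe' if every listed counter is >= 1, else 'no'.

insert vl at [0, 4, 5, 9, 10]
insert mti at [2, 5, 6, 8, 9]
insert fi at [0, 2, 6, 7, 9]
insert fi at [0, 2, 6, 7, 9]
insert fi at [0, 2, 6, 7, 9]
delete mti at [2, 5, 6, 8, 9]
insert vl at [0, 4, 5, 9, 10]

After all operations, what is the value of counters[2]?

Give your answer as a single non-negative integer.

Step 1: insert vl at [0, 4, 5, 9, 10] -> counters=[1,0,0,0,1,1,0,0,0,1,1]
Step 2: insert mti at [2, 5, 6, 8, 9] -> counters=[1,0,1,0,1,2,1,0,1,2,1]
Step 3: insert fi at [0, 2, 6, 7, 9] -> counters=[2,0,2,0,1,2,2,1,1,3,1]
Step 4: insert fi at [0, 2, 6, 7, 9] -> counters=[3,0,3,0,1,2,3,2,1,4,1]
Step 5: insert fi at [0, 2, 6, 7, 9] -> counters=[4,0,4,0,1,2,4,3,1,5,1]
Step 6: delete mti at [2, 5, 6, 8, 9] -> counters=[4,0,3,0,1,1,3,3,0,4,1]
Step 7: insert vl at [0, 4, 5, 9, 10] -> counters=[5,0,3,0,2,2,3,3,0,5,2]
Final counters=[5,0,3,0,2,2,3,3,0,5,2] -> counters[2]=3

Answer: 3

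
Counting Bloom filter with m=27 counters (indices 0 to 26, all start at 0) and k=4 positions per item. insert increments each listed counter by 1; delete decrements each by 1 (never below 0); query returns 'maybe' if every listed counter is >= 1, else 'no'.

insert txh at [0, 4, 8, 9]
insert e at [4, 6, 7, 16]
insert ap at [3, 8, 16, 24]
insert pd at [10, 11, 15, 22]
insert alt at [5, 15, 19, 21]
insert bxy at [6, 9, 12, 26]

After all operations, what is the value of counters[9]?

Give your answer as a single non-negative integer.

Answer: 2

Derivation:
Step 1: insert txh at [0, 4, 8, 9] -> counters=[1,0,0,0,1,0,0,0,1,1,0,0,0,0,0,0,0,0,0,0,0,0,0,0,0,0,0]
Step 2: insert e at [4, 6, 7, 16] -> counters=[1,0,0,0,2,0,1,1,1,1,0,0,0,0,0,0,1,0,0,0,0,0,0,0,0,0,0]
Step 3: insert ap at [3, 8, 16, 24] -> counters=[1,0,0,1,2,0,1,1,2,1,0,0,0,0,0,0,2,0,0,0,0,0,0,0,1,0,0]
Step 4: insert pd at [10, 11, 15, 22] -> counters=[1,0,0,1,2,0,1,1,2,1,1,1,0,0,0,1,2,0,0,0,0,0,1,0,1,0,0]
Step 5: insert alt at [5, 15, 19, 21] -> counters=[1,0,0,1,2,1,1,1,2,1,1,1,0,0,0,2,2,0,0,1,0,1,1,0,1,0,0]
Step 6: insert bxy at [6, 9, 12, 26] -> counters=[1,0,0,1,2,1,2,1,2,2,1,1,1,0,0,2,2,0,0,1,0,1,1,0,1,0,1]
Final counters=[1,0,0,1,2,1,2,1,2,2,1,1,1,0,0,2,2,0,0,1,0,1,1,0,1,0,1] -> counters[9]=2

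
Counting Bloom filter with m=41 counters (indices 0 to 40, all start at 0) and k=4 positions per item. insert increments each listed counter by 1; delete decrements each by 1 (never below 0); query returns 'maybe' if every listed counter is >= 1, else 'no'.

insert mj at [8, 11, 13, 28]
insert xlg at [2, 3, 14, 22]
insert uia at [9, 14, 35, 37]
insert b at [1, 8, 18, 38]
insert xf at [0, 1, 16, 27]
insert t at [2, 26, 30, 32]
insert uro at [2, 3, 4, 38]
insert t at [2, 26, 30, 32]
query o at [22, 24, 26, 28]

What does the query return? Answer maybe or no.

Answer: no

Derivation:
Step 1: insert mj at [8, 11, 13, 28] -> counters=[0,0,0,0,0,0,0,0,1,0,0,1,0,1,0,0,0,0,0,0,0,0,0,0,0,0,0,0,1,0,0,0,0,0,0,0,0,0,0,0,0]
Step 2: insert xlg at [2, 3, 14, 22] -> counters=[0,0,1,1,0,0,0,0,1,0,0,1,0,1,1,0,0,0,0,0,0,0,1,0,0,0,0,0,1,0,0,0,0,0,0,0,0,0,0,0,0]
Step 3: insert uia at [9, 14, 35, 37] -> counters=[0,0,1,1,0,0,0,0,1,1,0,1,0,1,2,0,0,0,0,0,0,0,1,0,0,0,0,0,1,0,0,0,0,0,0,1,0,1,0,0,0]
Step 4: insert b at [1, 8, 18, 38] -> counters=[0,1,1,1,0,0,0,0,2,1,0,1,0,1,2,0,0,0,1,0,0,0,1,0,0,0,0,0,1,0,0,0,0,0,0,1,0,1,1,0,0]
Step 5: insert xf at [0, 1, 16, 27] -> counters=[1,2,1,1,0,0,0,0,2,1,0,1,0,1,2,0,1,0,1,0,0,0,1,0,0,0,0,1,1,0,0,0,0,0,0,1,0,1,1,0,0]
Step 6: insert t at [2, 26, 30, 32] -> counters=[1,2,2,1,0,0,0,0,2,1,0,1,0,1,2,0,1,0,1,0,0,0,1,0,0,0,1,1,1,0,1,0,1,0,0,1,0,1,1,0,0]
Step 7: insert uro at [2, 3, 4, 38] -> counters=[1,2,3,2,1,0,0,0,2,1,0,1,0,1,2,0,1,0,1,0,0,0,1,0,0,0,1,1,1,0,1,0,1,0,0,1,0,1,2,0,0]
Step 8: insert t at [2, 26, 30, 32] -> counters=[1,2,4,2,1,0,0,0,2,1,0,1,0,1,2,0,1,0,1,0,0,0,1,0,0,0,2,1,1,0,2,0,2,0,0,1,0,1,2,0,0]
Query o: check counters[22]=1 counters[24]=0 counters[26]=2 counters[28]=1 -> no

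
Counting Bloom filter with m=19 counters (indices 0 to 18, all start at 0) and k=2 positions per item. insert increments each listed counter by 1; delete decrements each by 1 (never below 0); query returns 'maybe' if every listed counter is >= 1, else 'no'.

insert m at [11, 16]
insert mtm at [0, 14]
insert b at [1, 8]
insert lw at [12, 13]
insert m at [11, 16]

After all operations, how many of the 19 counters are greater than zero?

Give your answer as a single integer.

Answer: 8

Derivation:
Step 1: insert m at [11, 16] -> counters=[0,0,0,0,0,0,0,0,0,0,0,1,0,0,0,0,1,0,0]
Step 2: insert mtm at [0, 14] -> counters=[1,0,0,0,0,0,0,0,0,0,0,1,0,0,1,0,1,0,0]
Step 3: insert b at [1, 8] -> counters=[1,1,0,0,0,0,0,0,1,0,0,1,0,0,1,0,1,0,0]
Step 4: insert lw at [12, 13] -> counters=[1,1,0,0,0,0,0,0,1,0,0,1,1,1,1,0,1,0,0]
Step 5: insert m at [11, 16] -> counters=[1,1,0,0,0,0,0,0,1,0,0,2,1,1,1,0,2,0,0]
Final counters=[1,1,0,0,0,0,0,0,1,0,0,2,1,1,1,0,2,0,0] -> 8 nonzero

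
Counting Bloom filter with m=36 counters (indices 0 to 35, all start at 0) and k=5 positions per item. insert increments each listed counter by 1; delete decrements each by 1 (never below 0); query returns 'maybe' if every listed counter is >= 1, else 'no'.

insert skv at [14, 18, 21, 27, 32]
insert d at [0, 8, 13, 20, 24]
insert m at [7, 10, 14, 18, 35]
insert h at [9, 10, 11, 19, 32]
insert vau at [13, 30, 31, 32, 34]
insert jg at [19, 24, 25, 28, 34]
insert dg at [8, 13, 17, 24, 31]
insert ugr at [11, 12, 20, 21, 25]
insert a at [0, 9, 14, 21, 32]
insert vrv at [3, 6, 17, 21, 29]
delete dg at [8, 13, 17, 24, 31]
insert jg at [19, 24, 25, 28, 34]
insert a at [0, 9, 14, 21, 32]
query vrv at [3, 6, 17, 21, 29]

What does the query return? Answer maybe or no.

Step 1: insert skv at [14, 18, 21, 27, 32] -> counters=[0,0,0,0,0,0,0,0,0,0,0,0,0,0,1,0,0,0,1,0,0,1,0,0,0,0,0,1,0,0,0,0,1,0,0,0]
Step 2: insert d at [0, 8, 13, 20, 24] -> counters=[1,0,0,0,0,0,0,0,1,0,0,0,0,1,1,0,0,0,1,0,1,1,0,0,1,0,0,1,0,0,0,0,1,0,0,0]
Step 3: insert m at [7, 10, 14, 18, 35] -> counters=[1,0,0,0,0,0,0,1,1,0,1,0,0,1,2,0,0,0,2,0,1,1,0,0,1,0,0,1,0,0,0,0,1,0,0,1]
Step 4: insert h at [9, 10, 11, 19, 32] -> counters=[1,0,0,0,0,0,0,1,1,1,2,1,0,1,2,0,0,0,2,1,1,1,0,0,1,0,0,1,0,0,0,0,2,0,0,1]
Step 5: insert vau at [13, 30, 31, 32, 34] -> counters=[1,0,0,0,0,0,0,1,1,1,2,1,0,2,2,0,0,0,2,1,1,1,0,0,1,0,0,1,0,0,1,1,3,0,1,1]
Step 6: insert jg at [19, 24, 25, 28, 34] -> counters=[1,0,0,0,0,0,0,1,1,1,2,1,0,2,2,0,0,0,2,2,1,1,0,0,2,1,0,1,1,0,1,1,3,0,2,1]
Step 7: insert dg at [8, 13, 17, 24, 31] -> counters=[1,0,0,0,0,0,0,1,2,1,2,1,0,3,2,0,0,1,2,2,1,1,0,0,3,1,0,1,1,0,1,2,3,0,2,1]
Step 8: insert ugr at [11, 12, 20, 21, 25] -> counters=[1,0,0,0,0,0,0,1,2,1,2,2,1,3,2,0,0,1,2,2,2,2,0,0,3,2,0,1,1,0,1,2,3,0,2,1]
Step 9: insert a at [0, 9, 14, 21, 32] -> counters=[2,0,0,0,0,0,0,1,2,2,2,2,1,3,3,0,0,1,2,2,2,3,0,0,3,2,0,1,1,0,1,2,4,0,2,1]
Step 10: insert vrv at [3, 6, 17, 21, 29] -> counters=[2,0,0,1,0,0,1,1,2,2,2,2,1,3,3,0,0,2,2,2,2,4,0,0,3,2,0,1,1,1,1,2,4,0,2,1]
Step 11: delete dg at [8, 13, 17, 24, 31] -> counters=[2,0,0,1,0,0,1,1,1,2,2,2,1,2,3,0,0,1,2,2,2,4,0,0,2,2,0,1,1,1,1,1,4,0,2,1]
Step 12: insert jg at [19, 24, 25, 28, 34] -> counters=[2,0,0,1,0,0,1,1,1,2,2,2,1,2,3,0,0,1,2,3,2,4,0,0,3,3,0,1,2,1,1,1,4,0,3,1]
Step 13: insert a at [0, 9, 14, 21, 32] -> counters=[3,0,0,1,0,0,1,1,1,3,2,2,1,2,4,0,0,1,2,3,2,5,0,0,3,3,0,1,2,1,1,1,5,0,3,1]
Query vrv: check counters[3]=1 counters[6]=1 counters[17]=1 counters[21]=5 counters[29]=1 -> maybe

Answer: maybe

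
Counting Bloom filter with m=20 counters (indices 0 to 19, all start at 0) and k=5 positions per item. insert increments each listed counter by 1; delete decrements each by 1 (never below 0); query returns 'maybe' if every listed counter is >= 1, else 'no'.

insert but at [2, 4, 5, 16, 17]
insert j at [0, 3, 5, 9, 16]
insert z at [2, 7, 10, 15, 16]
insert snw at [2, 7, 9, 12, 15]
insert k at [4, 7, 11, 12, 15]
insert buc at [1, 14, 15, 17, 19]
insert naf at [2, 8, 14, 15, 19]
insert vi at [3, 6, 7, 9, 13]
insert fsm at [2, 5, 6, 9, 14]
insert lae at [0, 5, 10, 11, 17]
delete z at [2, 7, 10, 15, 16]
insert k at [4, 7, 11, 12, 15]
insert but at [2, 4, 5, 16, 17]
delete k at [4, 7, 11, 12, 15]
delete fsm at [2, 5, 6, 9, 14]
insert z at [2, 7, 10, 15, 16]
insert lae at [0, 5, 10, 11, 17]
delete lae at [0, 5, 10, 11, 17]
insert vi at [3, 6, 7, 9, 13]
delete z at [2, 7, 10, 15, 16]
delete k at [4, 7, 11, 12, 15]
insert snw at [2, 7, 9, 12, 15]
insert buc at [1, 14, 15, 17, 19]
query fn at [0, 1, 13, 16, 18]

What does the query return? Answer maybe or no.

Step 1: insert but at [2, 4, 5, 16, 17] -> counters=[0,0,1,0,1,1,0,0,0,0,0,0,0,0,0,0,1,1,0,0]
Step 2: insert j at [0, 3, 5, 9, 16] -> counters=[1,0,1,1,1,2,0,0,0,1,0,0,0,0,0,0,2,1,0,0]
Step 3: insert z at [2, 7, 10, 15, 16] -> counters=[1,0,2,1,1,2,0,1,0,1,1,0,0,0,0,1,3,1,0,0]
Step 4: insert snw at [2, 7, 9, 12, 15] -> counters=[1,0,3,1,1,2,0,2,0,2,1,0,1,0,0,2,3,1,0,0]
Step 5: insert k at [4, 7, 11, 12, 15] -> counters=[1,0,3,1,2,2,0,3,0,2,1,1,2,0,0,3,3,1,0,0]
Step 6: insert buc at [1, 14, 15, 17, 19] -> counters=[1,1,3,1,2,2,0,3,0,2,1,1,2,0,1,4,3,2,0,1]
Step 7: insert naf at [2, 8, 14, 15, 19] -> counters=[1,1,4,1,2,2,0,3,1,2,1,1,2,0,2,5,3,2,0,2]
Step 8: insert vi at [3, 6, 7, 9, 13] -> counters=[1,1,4,2,2,2,1,4,1,3,1,1,2,1,2,5,3,2,0,2]
Step 9: insert fsm at [2, 5, 6, 9, 14] -> counters=[1,1,5,2,2,3,2,4,1,4,1,1,2,1,3,5,3,2,0,2]
Step 10: insert lae at [0, 5, 10, 11, 17] -> counters=[2,1,5,2,2,4,2,4,1,4,2,2,2,1,3,5,3,3,0,2]
Step 11: delete z at [2, 7, 10, 15, 16] -> counters=[2,1,4,2,2,4,2,3,1,4,1,2,2,1,3,4,2,3,0,2]
Step 12: insert k at [4, 7, 11, 12, 15] -> counters=[2,1,4,2,3,4,2,4,1,4,1,3,3,1,3,5,2,3,0,2]
Step 13: insert but at [2, 4, 5, 16, 17] -> counters=[2,1,5,2,4,5,2,4,1,4,1,3,3,1,3,5,3,4,0,2]
Step 14: delete k at [4, 7, 11, 12, 15] -> counters=[2,1,5,2,3,5,2,3,1,4,1,2,2,1,3,4,3,4,0,2]
Step 15: delete fsm at [2, 5, 6, 9, 14] -> counters=[2,1,4,2,3,4,1,3,1,3,1,2,2,1,2,4,3,4,0,2]
Step 16: insert z at [2, 7, 10, 15, 16] -> counters=[2,1,5,2,3,4,1,4,1,3,2,2,2,1,2,5,4,4,0,2]
Step 17: insert lae at [0, 5, 10, 11, 17] -> counters=[3,1,5,2,3,5,1,4,1,3,3,3,2,1,2,5,4,5,0,2]
Step 18: delete lae at [0, 5, 10, 11, 17] -> counters=[2,1,5,2,3,4,1,4,1,3,2,2,2,1,2,5,4,4,0,2]
Step 19: insert vi at [3, 6, 7, 9, 13] -> counters=[2,1,5,3,3,4,2,5,1,4,2,2,2,2,2,5,4,4,0,2]
Step 20: delete z at [2, 7, 10, 15, 16] -> counters=[2,1,4,3,3,4,2,4,1,4,1,2,2,2,2,4,3,4,0,2]
Step 21: delete k at [4, 7, 11, 12, 15] -> counters=[2,1,4,3,2,4,2,3,1,4,1,1,1,2,2,3,3,4,0,2]
Step 22: insert snw at [2, 7, 9, 12, 15] -> counters=[2,1,5,3,2,4,2,4,1,5,1,1,2,2,2,4,3,4,0,2]
Step 23: insert buc at [1, 14, 15, 17, 19] -> counters=[2,2,5,3,2,4,2,4,1,5,1,1,2,2,3,5,3,5,0,3]
Query fn: check counters[0]=2 counters[1]=2 counters[13]=2 counters[16]=3 counters[18]=0 -> no

Answer: no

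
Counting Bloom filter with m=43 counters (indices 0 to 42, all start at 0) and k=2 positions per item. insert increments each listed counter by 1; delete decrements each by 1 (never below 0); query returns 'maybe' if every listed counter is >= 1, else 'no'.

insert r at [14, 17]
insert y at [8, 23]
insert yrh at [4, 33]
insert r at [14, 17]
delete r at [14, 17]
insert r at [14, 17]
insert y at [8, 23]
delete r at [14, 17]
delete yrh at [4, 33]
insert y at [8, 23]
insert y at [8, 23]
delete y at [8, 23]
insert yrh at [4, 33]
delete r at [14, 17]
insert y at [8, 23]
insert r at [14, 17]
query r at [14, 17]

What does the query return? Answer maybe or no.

Answer: maybe

Derivation:
Step 1: insert r at [14, 17] -> counters=[0,0,0,0,0,0,0,0,0,0,0,0,0,0,1,0,0,1,0,0,0,0,0,0,0,0,0,0,0,0,0,0,0,0,0,0,0,0,0,0,0,0,0]
Step 2: insert y at [8, 23] -> counters=[0,0,0,0,0,0,0,0,1,0,0,0,0,0,1,0,0,1,0,0,0,0,0,1,0,0,0,0,0,0,0,0,0,0,0,0,0,0,0,0,0,0,0]
Step 3: insert yrh at [4, 33] -> counters=[0,0,0,0,1,0,0,0,1,0,0,0,0,0,1,0,0,1,0,0,0,0,0,1,0,0,0,0,0,0,0,0,0,1,0,0,0,0,0,0,0,0,0]
Step 4: insert r at [14, 17] -> counters=[0,0,0,0,1,0,0,0,1,0,0,0,0,0,2,0,0,2,0,0,0,0,0,1,0,0,0,0,0,0,0,0,0,1,0,0,0,0,0,0,0,0,0]
Step 5: delete r at [14, 17] -> counters=[0,0,0,0,1,0,0,0,1,0,0,0,0,0,1,0,0,1,0,0,0,0,0,1,0,0,0,0,0,0,0,0,0,1,0,0,0,0,0,0,0,0,0]
Step 6: insert r at [14, 17] -> counters=[0,0,0,0,1,0,0,0,1,0,0,0,0,0,2,0,0,2,0,0,0,0,0,1,0,0,0,0,0,0,0,0,0,1,0,0,0,0,0,0,0,0,0]
Step 7: insert y at [8, 23] -> counters=[0,0,0,0,1,0,0,0,2,0,0,0,0,0,2,0,0,2,0,0,0,0,0,2,0,0,0,0,0,0,0,0,0,1,0,0,0,0,0,0,0,0,0]
Step 8: delete r at [14, 17] -> counters=[0,0,0,0,1,0,0,0,2,0,0,0,0,0,1,0,0,1,0,0,0,0,0,2,0,0,0,0,0,0,0,0,0,1,0,0,0,0,0,0,0,0,0]
Step 9: delete yrh at [4, 33] -> counters=[0,0,0,0,0,0,0,0,2,0,0,0,0,0,1,0,0,1,0,0,0,0,0,2,0,0,0,0,0,0,0,0,0,0,0,0,0,0,0,0,0,0,0]
Step 10: insert y at [8, 23] -> counters=[0,0,0,0,0,0,0,0,3,0,0,0,0,0,1,0,0,1,0,0,0,0,0,3,0,0,0,0,0,0,0,0,0,0,0,0,0,0,0,0,0,0,0]
Step 11: insert y at [8, 23] -> counters=[0,0,0,0,0,0,0,0,4,0,0,0,0,0,1,0,0,1,0,0,0,0,0,4,0,0,0,0,0,0,0,0,0,0,0,0,0,0,0,0,0,0,0]
Step 12: delete y at [8, 23] -> counters=[0,0,0,0,0,0,0,0,3,0,0,0,0,0,1,0,0,1,0,0,0,0,0,3,0,0,0,0,0,0,0,0,0,0,0,0,0,0,0,0,0,0,0]
Step 13: insert yrh at [4, 33] -> counters=[0,0,0,0,1,0,0,0,3,0,0,0,0,0,1,0,0,1,0,0,0,0,0,3,0,0,0,0,0,0,0,0,0,1,0,0,0,0,0,0,0,0,0]
Step 14: delete r at [14, 17] -> counters=[0,0,0,0,1,0,0,0,3,0,0,0,0,0,0,0,0,0,0,0,0,0,0,3,0,0,0,0,0,0,0,0,0,1,0,0,0,0,0,0,0,0,0]
Step 15: insert y at [8, 23] -> counters=[0,0,0,0,1,0,0,0,4,0,0,0,0,0,0,0,0,0,0,0,0,0,0,4,0,0,0,0,0,0,0,0,0,1,0,0,0,0,0,0,0,0,0]
Step 16: insert r at [14, 17] -> counters=[0,0,0,0,1,0,0,0,4,0,0,0,0,0,1,0,0,1,0,0,0,0,0,4,0,0,0,0,0,0,0,0,0,1,0,0,0,0,0,0,0,0,0]
Query r: check counters[14]=1 counters[17]=1 -> maybe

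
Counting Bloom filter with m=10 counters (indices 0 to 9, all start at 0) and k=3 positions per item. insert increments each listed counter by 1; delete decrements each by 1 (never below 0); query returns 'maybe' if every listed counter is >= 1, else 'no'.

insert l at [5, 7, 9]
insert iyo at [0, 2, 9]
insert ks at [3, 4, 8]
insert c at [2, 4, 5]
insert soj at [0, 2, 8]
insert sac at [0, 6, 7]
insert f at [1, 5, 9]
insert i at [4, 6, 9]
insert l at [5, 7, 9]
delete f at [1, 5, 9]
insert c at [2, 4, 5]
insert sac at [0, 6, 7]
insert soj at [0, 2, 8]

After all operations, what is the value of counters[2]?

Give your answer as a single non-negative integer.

Step 1: insert l at [5, 7, 9] -> counters=[0,0,0,0,0,1,0,1,0,1]
Step 2: insert iyo at [0, 2, 9] -> counters=[1,0,1,0,0,1,0,1,0,2]
Step 3: insert ks at [3, 4, 8] -> counters=[1,0,1,1,1,1,0,1,1,2]
Step 4: insert c at [2, 4, 5] -> counters=[1,0,2,1,2,2,0,1,1,2]
Step 5: insert soj at [0, 2, 8] -> counters=[2,0,3,1,2,2,0,1,2,2]
Step 6: insert sac at [0, 6, 7] -> counters=[3,0,3,1,2,2,1,2,2,2]
Step 7: insert f at [1, 5, 9] -> counters=[3,1,3,1,2,3,1,2,2,3]
Step 8: insert i at [4, 6, 9] -> counters=[3,1,3,1,3,3,2,2,2,4]
Step 9: insert l at [5, 7, 9] -> counters=[3,1,3,1,3,4,2,3,2,5]
Step 10: delete f at [1, 5, 9] -> counters=[3,0,3,1,3,3,2,3,2,4]
Step 11: insert c at [2, 4, 5] -> counters=[3,0,4,1,4,4,2,3,2,4]
Step 12: insert sac at [0, 6, 7] -> counters=[4,0,4,1,4,4,3,4,2,4]
Step 13: insert soj at [0, 2, 8] -> counters=[5,0,5,1,4,4,3,4,3,4]
Final counters=[5,0,5,1,4,4,3,4,3,4] -> counters[2]=5

Answer: 5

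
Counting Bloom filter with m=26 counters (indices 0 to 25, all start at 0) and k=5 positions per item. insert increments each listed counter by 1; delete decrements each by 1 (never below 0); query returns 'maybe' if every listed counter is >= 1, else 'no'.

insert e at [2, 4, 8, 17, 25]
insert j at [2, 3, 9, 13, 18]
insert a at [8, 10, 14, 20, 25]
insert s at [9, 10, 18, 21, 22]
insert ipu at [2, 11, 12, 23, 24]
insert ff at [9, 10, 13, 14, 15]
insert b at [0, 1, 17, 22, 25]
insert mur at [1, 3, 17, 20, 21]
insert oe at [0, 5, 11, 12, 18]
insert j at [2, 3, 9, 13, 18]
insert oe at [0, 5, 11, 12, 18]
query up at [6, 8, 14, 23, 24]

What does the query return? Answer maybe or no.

Answer: no

Derivation:
Step 1: insert e at [2, 4, 8, 17, 25] -> counters=[0,0,1,0,1,0,0,0,1,0,0,0,0,0,0,0,0,1,0,0,0,0,0,0,0,1]
Step 2: insert j at [2, 3, 9, 13, 18] -> counters=[0,0,2,1,1,0,0,0,1,1,0,0,0,1,0,0,0,1,1,0,0,0,0,0,0,1]
Step 3: insert a at [8, 10, 14, 20, 25] -> counters=[0,0,2,1,1,0,0,0,2,1,1,0,0,1,1,0,0,1,1,0,1,0,0,0,0,2]
Step 4: insert s at [9, 10, 18, 21, 22] -> counters=[0,0,2,1,1,0,0,0,2,2,2,0,0,1,1,0,0,1,2,0,1,1,1,0,0,2]
Step 5: insert ipu at [2, 11, 12, 23, 24] -> counters=[0,0,3,1,1,0,0,0,2,2,2,1,1,1,1,0,0,1,2,0,1,1,1,1,1,2]
Step 6: insert ff at [9, 10, 13, 14, 15] -> counters=[0,0,3,1,1,0,0,0,2,3,3,1,1,2,2,1,0,1,2,0,1,1,1,1,1,2]
Step 7: insert b at [0, 1, 17, 22, 25] -> counters=[1,1,3,1,1,0,0,0,2,3,3,1,1,2,2,1,0,2,2,0,1,1,2,1,1,3]
Step 8: insert mur at [1, 3, 17, 20, 21] -> counters=[1,2,3,2,1,0,0,0,2,3,3,1,1,2,2,1,0,3,2,0,2,2,2,1,1,3]
Step 9: insert oe at [0, 5, 11, 12, 18] -> counters=[2,2,3,2,1,1,0,0,2,3,3,2,2,2,2,1,0,3,3,0,2,2,2,1,1,3]
Step 10: insert j at [2, 3, 9, 13, 18] -> counters=[2,2,4,3,1,1,0,0,2,4,3,2,2,3,2,1,0,3,4,0,2,2,2,1,1,3]
Step 11: insert oe at [0, 5, 11, 12, 18] -> counters=[3,2,4,3,1,2,0,0,2,4,3,3,3,3,2,1,0,3,5,0,2,2,2,1,1,3]
Query up: check counters[6]=0 counters[8]=2 counters[14]=2 counters[23]=1 counters[24]=1 -> no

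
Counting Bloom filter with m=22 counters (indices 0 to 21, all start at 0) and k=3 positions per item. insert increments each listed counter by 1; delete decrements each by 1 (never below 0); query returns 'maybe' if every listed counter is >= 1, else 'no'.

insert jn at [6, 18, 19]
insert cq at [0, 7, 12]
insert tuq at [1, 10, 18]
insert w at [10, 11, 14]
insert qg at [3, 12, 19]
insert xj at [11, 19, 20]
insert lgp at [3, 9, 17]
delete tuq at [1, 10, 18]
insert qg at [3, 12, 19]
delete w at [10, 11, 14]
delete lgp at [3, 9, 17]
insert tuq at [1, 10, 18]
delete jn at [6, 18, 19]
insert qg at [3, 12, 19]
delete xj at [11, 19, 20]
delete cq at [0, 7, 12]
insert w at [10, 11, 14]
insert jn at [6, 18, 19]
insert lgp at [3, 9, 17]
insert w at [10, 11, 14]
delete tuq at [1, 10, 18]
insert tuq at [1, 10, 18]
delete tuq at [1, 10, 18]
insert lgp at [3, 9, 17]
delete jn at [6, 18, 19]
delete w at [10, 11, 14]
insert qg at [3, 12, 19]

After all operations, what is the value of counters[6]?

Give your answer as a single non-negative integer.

Answer: 0

Derivation:
Step 1: insert jn at [6, 18, 19] -> counters=[0,0,0,0,0,0,1,0,0,0,0,0,0,0,0,0,0,0,1,1,0,0]
Step 2: insert cq at [0, 7, 12] -> counters=[1,0,0,0,0,0,1,1,0,0,0,0,1,0,0,0,0,0,1,1,0,0]
Step 3: insert tuq at [1, 10, 18] -> counters=[1,1,0,0,0,0,1,1,0,0,1,0,1,0,0,0,0,0,2,1,0,0]
Step 4: insert w at [10, 11, 14] -> counters=[1,1,0,0,0,0,1,1,0,0,2,1,1,0,1,0,0,0,2,1,0,0]
Step 5: insert qg at [3, 12, 19] -> counters=[1,1,0,1,0,0,1,1,0,0,2,1,2,0,1,0,0,0,2,2,0,0]
Step 6: insert xj at [11, 19, 20] -> counters=[1,1,0,1,0,0,1,1,0,0,2,2,2,0,1,0,0,0,2,3,1,0]
Step 7: insert lgp at [3, 9, 17] -> counters=[1,1,0,2,0,0,1,1,0,1,2,2,2,0,1,0,0,1,2,3,1,0]
Step 8: delete tuq at [1, 10, 18] -> counters=[1,0,0,2,0,0,1,1,0,1,1,2,2,0,1,0,0,1,1,3,1,0]
Step 9: insert qg at [3, 12, 19] -> counters=[1,0,0,3,0,0,1,1,0,1,1,2,3,0,1,0,0,1,1,4,1,0]
Step 10: delete w at [10, 11, 14] -> counters=[1,0,0,3,0,0,1,1,0,1,0,1,3,0,0,0,0,1,1,4,1,0]
Step 11: delete lgp at [3, 9, 17] -> counters=[1,0,0,2,0,0,1,1,0,0,0,1,3,0,0,0,0,0,1,4,1,0]
Step 12: insert tuq at [1, 10, 18] -> counters=[1,1,0,2,0,0,1,1,0,0,1,1,3,0,0,0,0,0,2,4,1,0]
Step 13: delete jn at [6, 18, 19] -> counters=[1,1,0,2,0,0,0,1,0,0,1,1,3,0,0,0,0,0,1,3,1,0]
Step 14: insert qg at [3, 12, 19] -> counters=[1,1,0,3,0,0,0,1,0,0,1,1,4,0,0,0,0,0,1,4,1,0]
Step 15: delete xj at [11, 19, 20] -> counters=[1,1,0,3,0,0,0,1,0,0,1,0,4,0,0,0,0,0,1,3,0,0]
Step 16: delete cq at [0, 7, 12] -> counters=[0,1,0,3,0,0,0,0,0,0,1,0,3,0,0,0,0,0,1,3,0,0]
Step 17: insert w at [10, 11, 14] -> counters=[0,1,0,3,0,0,0,0,0,0,2,1,3,0,1,0,0,0,1,3,0,0]
Step 18: insert jn at [6, 18, 19] -> counters=[0,1,0,3,0,0,1,0,0,0,2,1,3,0,1,0,0,0,2,4,0,0]
Step 19: insert lgp at [3, 9, 17] -> counters=[0,1,0,4,0,0,1,0,0,1,2,1,3,0,1,0,0,1,2,4,0,0]
Step 20: insert w at [10, 11, 14] -> counters=[0,1,0,4,0,0,1,0,0,1,3,2,3,0,2,0,0,1,2,4,0,0]
Step 21: delete tuq at [1, 10, 18] -> counters=[0,0,0,4,0,0,1,0,0,1,2,2,3,0,2,0,0,1,1,4,0,0]
Step 22: insert tuq at [1, 10, 18] -> counters=[0,1,0,4,0,0,1,0,0,1,3,2,3,0,2,0,0,1,2,4,0,0]
Step 23: delete tuq at [1, 10, 18] -> counters=[0,0,0,4,0,0,1,0,0,1,2,2,3,0,2,0,0,1,1,4,0,0]
Step 24: insert lgp at [3, 9, 17] -> counters=[0,0,0,5,0,0,1,0,0,2,2,2,3,0,2,0,0,2,1,4,0,0]
Step 25: delete jn at [6, 18, 19] -> counters=[0,0,0,5,0,0,0,0,0,2,2,2,3,0,2,0,0,2,0,3,0,0]
Step 26: delete w at [10, 11, 14] -> counters=[0,0,0,5,0,0,0,0,0,2,1,1,3,0,1,0,0,2,0,3,0,0]
Step 27: insert qg at [3, 12, 19] -> counters=[0,0,0,6,0,0,0,0,0,2,1,1,4,0,1,0,0,2,0,4,0,0]
Final counters=[0,0,0,6,0,0,0,0,0,2,1,1,4,0,1,0,0,2,0,4,0,0] -> counters[6]=0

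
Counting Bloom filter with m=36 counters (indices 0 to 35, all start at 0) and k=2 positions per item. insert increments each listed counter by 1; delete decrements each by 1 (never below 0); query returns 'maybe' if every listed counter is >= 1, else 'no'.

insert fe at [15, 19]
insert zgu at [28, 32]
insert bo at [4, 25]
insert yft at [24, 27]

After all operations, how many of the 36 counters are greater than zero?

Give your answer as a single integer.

Step 1: insert fe at [15, 19] -> counters=[0,0,0,0,0,0,0,0,0,0,0,0,0,0,0,1,0,0,0,1,0,0,0,0,0,0,0,0,0,0,0,0,0,0,0,0]
Step 2: insert zgu at [28, 32] -> counters=[0,0,0,0,0,0,0,0,0,0,0,0,0,0,0,1,0,0,0,1,0,0,0,0,0,0,0,0,1,0,0,0,1,0,0,0]
Step 3: insert bo at [4, 25] -> counters=[0,0,0,0,1,0,0,0,0,0,0,0,0,0,0,1,0,0,0,1,0,0,0,0,0,1,0,0,1,0,0,0,1,0,0,0]
Step 4: insert yft at [24, 27] -> counters=[0,0,0,0,1,0,0,0,0,0,0,0,0,0,0,1,0,0,0,1,0,0,0,0,1,1,0,1,1,0,0,0,1,0,0,0]
Final counters=[0,0,0,0,1,0,0,0,0,0,0,0,0,0,0,1,0,0,0,1,0,0,0,0,1,1,0,1,1,0,0,0,1,0,0,0] -> 8 nonzero

Answer: 8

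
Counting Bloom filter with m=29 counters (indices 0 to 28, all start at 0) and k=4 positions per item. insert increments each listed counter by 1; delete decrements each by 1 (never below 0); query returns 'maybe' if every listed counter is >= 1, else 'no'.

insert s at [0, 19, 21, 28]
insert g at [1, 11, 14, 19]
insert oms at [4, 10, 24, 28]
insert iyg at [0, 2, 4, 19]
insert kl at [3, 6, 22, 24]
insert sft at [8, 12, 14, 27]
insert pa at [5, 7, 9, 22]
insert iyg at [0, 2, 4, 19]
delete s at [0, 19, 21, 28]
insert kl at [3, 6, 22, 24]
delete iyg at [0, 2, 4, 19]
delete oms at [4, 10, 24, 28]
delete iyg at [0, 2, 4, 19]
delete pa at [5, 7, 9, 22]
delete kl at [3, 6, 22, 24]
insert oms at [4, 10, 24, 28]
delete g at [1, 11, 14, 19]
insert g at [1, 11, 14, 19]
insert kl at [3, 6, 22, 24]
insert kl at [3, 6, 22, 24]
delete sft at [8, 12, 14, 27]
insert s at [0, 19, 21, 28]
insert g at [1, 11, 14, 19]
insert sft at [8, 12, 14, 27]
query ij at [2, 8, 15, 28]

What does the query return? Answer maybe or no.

Answer: no

Derivation:
Step 1: insert s at [0, 19, 21, 28] -> counters=[1,0,0,0,0,0,0,0,0,0,0,0,0,0,0,0,0,0,0,1,0,1,0,0,0,0,0,0,1]
Step 2: insert g at [1, 11, 14, 19] -> counters=[1,1,0,0,0,0,0,0,0,0,0,1,0,0,1,0,0,0,0,2,0,1,0,0,0,0,0,0,1]
Step 3: insert oms at [4, 10, 24, 28] -> counters=[1,1,0,0,1,0,0,0,0,0,1,1,0,0,1,0,0,0,0,2,0,1,0,0,1,0,0,0,2]
Step 4: insert iyg at [0, 2, 4, 19] -> counters=[2,1,1,0,2,0,0,0,0,0,1,1,0,0,1,0,0,0,0,3,0,1,0,0,1,0,0,0,2]
Step 5: insert kl at [3, 6, 22, 24] -> counters=[2,1,1,1,2,0,1,0,0,0,1,1,0,0,1,0,0,0,0,3,0,1,1,0,2,0,0,0,2]
Step 6: insert sft at [8, 12, 14, 27] -> counters=[2,1,1,1,2,0,1,0,1,0,1,1,1,0,2,0,0,0,0,3,0,1,1,0,2,0,0,1,2]
Step 7: insert pa at [5, 7, 9, 22] -> counters=[2,1,1,1,2,1,1,1,1,1,1,1,1,0,2,0,0,0,0,3,0,1,2,0,2,0,0,1,2]
Step 8: insert iyg at [0, 2, 4, 19] -> counters=[3,1,2,1,3,1,1,1,1,1,1,1,1,0,2,0,0,0,0,4,0,1,2,0,2,0,0,1,2]
Step 9: delete s at [0, 19, 21, 28] -> counters=[2,1,2,1,3,1,1,1,1,1,1,1,1,0,2,0,0,0,0,3,0,0,2,0,2,0,0,1,1]
Step 10: insert kl at [3, 6, 22, 24] -> counters=[2,1,2,2,3,1,2,1,1,1,1,1,1,0,2,0,0,0,0,3,0,0,3,0,3,0,0,1,1]
Step 11: delete iyg at [0, 2, 4, 19] -> counters=[1,1,1,2,2,1,2,1,1,1,1,1,1,0,2,0,0,0,0,2,0,0,3,0,3,0,0,1,1]
Step 12: delete oms at [4, 10, 24, 28] -> counters=[1,1,1,2,1,1,2,1,1,1,0,1,1,0,2,0,0,0,0,2,0,0,3,0,2,0,0,1,0]
Step 13: delete iyg at [0, 2, 4, 19] -> counters=[0,1,0,2,0,1,2,1,1,1,0,1,1,0,2,0,0,0,0,1,0,0,3,0,2,0,0,1,0]
Step 14: delete pa at [5, 7, 9, 22] -> counters=[0,1,0,2,0,0,2,0,1,0,0,1,1,0,2,0,0,0,0,1,0,0,2,0,2,0,0,1,0]
Step 15: delete kl at [3, 6, 22, 24] -> counters=[0,1,0,1,0,0,1,0,1,0,0,1,1,0,2,0,0,0,0,1,0,0,1,0,1,0,0,1,0]
Step 16: insert oms at [4, 10, 24, 28] -> counters=[0,1,0,1,1,0,1,0,1,0,1,1,1,0,2,0,0,0,0,1,0,0,1,0,2,0,0,1,1]
Step 17: delete g at [1, 11, 14, 19] -> counters=[0,0,0,1,1,0,1,0,1,0,1,0,1,0,1,0,0,0,0,0,0,0,1,0,2,0,0,1,1]
Step 18: insert g at [1, 11, 14, 19] -> counters=[0,1,0,1,1,0,1,0,1,0,1,1,1,0,2,0,0,0,0,1,0,0,1,0,2,0,0,1,1]
Step 19: insert kl at [3, 6, 22, 24] -> counters=[0,1,0,2,1,0,2,0,1,0,1,1,1,0,2,0,0,0,0,1,0,0,2,0,3,0,0,1,1]
Step 20: insert kl at [3, 6, 22, 24] -> counters=[0,1,0,3,1,0,3,0,1,0,1,1,1,0,2,0,0,0,0,1,0,0,3,0,4,0,0,1,1]
Step 21: delete sft at [8, 12, 14, 27] -> counters=[0,1,0,3,1,0,3,0,0,0,1,1,0,0,1,0,0,0,0,1,0,0,3,0,4,0,0,0,1]
Step 22: insert s at [0, 19, 21, 28] -> counters=[1,1,0,3,1,0,3,0,0,0,1,1,0,0,1,0,0,0,0,2,0,1,3,0,4,0,0,0,2]
Step 23: insert g at [1, 11, 14, 19] -> counters=[1,2,0,3,1,0,3,0,0,0,1,2,0,0,2,0,0,0,0,3,0,1,3,0,4,0,0,0,2]
Step 24: insert sft at [8, 12, 14, 27] -> counters=[1,2,0,3,1,0,3,0,1,0,1,2,1,0,3,0,0,0,0,3,0,1,3,0,4,0,0,1,2]
Query ij: check counters[2]=0 counters[8]=1 counters[15]=0 counters[28]=2 -> no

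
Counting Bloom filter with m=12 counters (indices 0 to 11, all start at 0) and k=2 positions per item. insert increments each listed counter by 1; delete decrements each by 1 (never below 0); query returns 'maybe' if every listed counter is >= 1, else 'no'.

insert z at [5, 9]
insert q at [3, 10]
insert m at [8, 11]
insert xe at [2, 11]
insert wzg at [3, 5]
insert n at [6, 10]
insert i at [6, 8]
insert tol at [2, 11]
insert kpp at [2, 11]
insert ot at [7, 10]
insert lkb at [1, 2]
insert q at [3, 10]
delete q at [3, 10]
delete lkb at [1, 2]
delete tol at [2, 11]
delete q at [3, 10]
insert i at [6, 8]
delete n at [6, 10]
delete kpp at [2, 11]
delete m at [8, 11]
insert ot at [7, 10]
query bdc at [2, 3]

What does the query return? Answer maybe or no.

Answer: maybe

Derivation:
Step 1: insert z at [5, 9] -> counters=[0,0,0,0,0,1,0,0,0,1,0,0]
Step 2: insert q at [3, 10] -> counters=[0,0,0,1,0,1,0,0,0,1,1,0]
Step 3: insert m at [8, 11] -> counters=[0,0,0,1,0,1,0,0,1,1,1,1]
Step 4: insert xe at [2, 11] -> counters=[0,0,1,1,0,1,0,0,1,1,1,2]
Step 5: insert wzg at [3, 5] -> counters=[0,0,1,2,0,2,0,0,1,1,1,2]
Step 6: insert n at [6, 10] -> counters=[0,0,1,2,0,2,1,0,1,1,2,2]
Step 7: insert i at [6, 8] -> counters=[0,0,1,2,0,2,2,0,2,1,2,2]
Step 8: insert tol at [2, 11] -> counters=[0,0,2,2,0,2,2,0,2,1,2,3]
Step 9: insert kpp at [2, 11] -> counters=[0,0,3,2,0,2,2,0,2,1,2,4]
Step 10: insert ot at [7, 10] -> counters=[0,0,3,2,0,2,2,1,2,1,3,4]
Step 11: insert lkb at [1, 2] -> counters=[0,1,4,2,0,2,2,1,2,1,3,4]
Step 12: insert q at [3, 10] -> counters=[0,1,4,3,0,2,2,1,2,1,4,4]
Step 13: delete q at [3, 10] -> counters=[0,1,4,2,0,2,2,1,2,1,3,4]
Step 14: delete lkb at [1, 2] -> counters=[0,0,3,2,0,2,2,1,2,1,3,4]
Step 15: delete tol at [2, 11] -> counters=[0,0,2,2,0,2,2,1,2,1,3,3]
Step 16: delete q at [3, 10] -> counters=[0,0,2,1,0,2,2,1,2,1,2,3]
Step 17: insert i at [6, 8] -> counters=[0,0,2,1,0,2,3,1,3,1,2,3]
Step 18: delete n at [6, 10] -> counters=[0,0,2,1,0,2,2,1,3,1,1,3]
Step 19: delete kpp at [2, 11] -> counters=[0,0,1,1,0,2,2,1,3,1,1,2]
Step 20: delete m at [8, 11] -> counters=[0,0,1,1,0,2,2,1,2,1,1,1]
Step 21: insert ot at [7, 10] -> counters=[0,0,1,1,0,2,2,2,2,1,2,1]
Query bdc: check counters[2]=1 counters[3]=1 -> maybe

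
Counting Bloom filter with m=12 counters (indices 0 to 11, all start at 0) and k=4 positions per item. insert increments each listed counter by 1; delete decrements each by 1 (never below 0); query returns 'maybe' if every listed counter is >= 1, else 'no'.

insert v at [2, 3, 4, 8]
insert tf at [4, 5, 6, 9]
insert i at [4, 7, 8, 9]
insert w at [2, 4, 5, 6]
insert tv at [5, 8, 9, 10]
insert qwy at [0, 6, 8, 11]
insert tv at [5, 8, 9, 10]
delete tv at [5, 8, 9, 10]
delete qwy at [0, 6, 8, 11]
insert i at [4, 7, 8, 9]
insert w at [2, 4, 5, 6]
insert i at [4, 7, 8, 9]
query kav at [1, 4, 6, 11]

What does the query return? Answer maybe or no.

Step 1: insert v at [2, 3, 4, 8] -> counters=[0,0,1,1,1,0,0,0,1,0,0,0]
Step 2: insert tf at [4, 5, 6, 9] -> counters=[0,0,1,1,2,1,1,0,1,1,0,0]
Step 3: insert i at [4, 7, 8, 9] -> counters=[0,0,1,1,3,1,1,1,2,2,0,0]
Step 4: insert w at [2, 4, 5, 6] -> counters=[0,0,2,1,4,2,2,1,2,2,0,0]
Step 5: insert tv at [5, 8, 9, 10] -> counters=[0,0,2,1,4,3,2,1,3,3,1,0]
Step 6: insert qwy at [0, 6, 8, 11] -> counters=[1,0,2,1,4,3,3,1,4,3,1,1]
Step 7: insert tv at [5, 8, 9, 10] -> counters=[1,0,2,1,4,4,3,1,5,4,2,1]
Step 8: delete tv at [5, 8, 9, 10] -> counters=[1,0,2,1,4,3,3,1,4,3,1,1]
Step 9: delete qwy at [0, 6, 8, 11] -> counters=[0,0,2,1,4,3,2,1,3,3,1,0]
Step 10: insert i at [4, 7, 8, 9] -> counters=[0,0,2,1,5,3,2,2,4,4,1,0]
Step 11: insert w at [2, 4, 5, 6] -> counters=[0,0,3,1,6,4,3,2,4,4,1,0]
Step 12: insert i at [4, 7, 8, 9] -> counters=[0,0,3,1,7,4,3,3,5,5,1,0]
Query kav: check counters[1]=0 counters[4]=7 counters[6]=3 counters[11]=0 -> no

Answer: no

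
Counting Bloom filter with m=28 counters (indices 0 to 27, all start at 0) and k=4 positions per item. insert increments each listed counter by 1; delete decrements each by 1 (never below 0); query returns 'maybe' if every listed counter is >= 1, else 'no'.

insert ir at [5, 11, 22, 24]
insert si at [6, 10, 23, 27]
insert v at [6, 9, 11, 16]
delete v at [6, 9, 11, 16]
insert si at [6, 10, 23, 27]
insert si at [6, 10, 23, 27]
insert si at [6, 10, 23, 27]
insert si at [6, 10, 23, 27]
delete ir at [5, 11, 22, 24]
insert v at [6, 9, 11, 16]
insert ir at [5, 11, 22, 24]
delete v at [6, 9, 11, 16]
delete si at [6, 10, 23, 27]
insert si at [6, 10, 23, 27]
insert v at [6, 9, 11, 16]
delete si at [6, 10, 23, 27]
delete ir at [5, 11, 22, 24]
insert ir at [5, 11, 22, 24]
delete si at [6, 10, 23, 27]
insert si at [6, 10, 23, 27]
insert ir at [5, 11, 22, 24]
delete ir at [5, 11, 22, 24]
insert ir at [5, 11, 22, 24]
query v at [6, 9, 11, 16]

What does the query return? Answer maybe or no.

Step 1: insert ir at [5, 11, 22, 24] -> counters=[0,0,0,0,0,1,0,0,0,0,0,1,0,0,0,0,0,0,0,0,0,0,1,0,1,0,0,0]
Step 2: insert si at [6, 10, 23, 27] -> counters=[0,0,0,0,0,1,1,0,0,0,1,1,0,0,0,0,0,0,0,0,0,0,1,1,1,0,0,1]
Step 3: insert v at [6, 9, 11, 16] -> counters=[0,0,0,0,0,1,2,0,0,1,1,2,0,0,0,0,1,0,0,0,0,0,1,1,1,0,0,1]
Step 4: delete v at [6, 9, 11, 16] -> counters=[0,0,0,0,0,1,1,0,0,0,1,1,0,0,0,0,0,0,0,0,0,0,1,1,1,0,0,1]
Step 5: insert si at [6, 10, 23, 27] -> counters=[0,0,0,0,0,1,2,0,0,0,2,1,0,0,0,0,0,0,0,0,0,0,1,2,1,0,0,2]
Step 6: insert si at [6, 10, 23, 27] -> counters=[0,0,0,0,0,1,3,0,0,0,3,1,0,0,0,0,0,0,0,0,0,0,1,3,1,0,0,3]
Step 7: insert si at [6, 10, 23, 27] -> counters=[0,0,0,0,0,1,4,0,0,0,4,1,0,0,0,0,0,0,0,0,0,0,1,4,1,0,0,4]
Step 8: insert si at [6, 10, 23, 27] -> counters=[0,0,0,0,0,1,5,0,0,0,5,1,0,0,0,0,0,0,0,0,0,0,1,5,1,0,0,5]
Step 9: delete ir at [5, 11, 22, 24] -> counters=[0,0,0,0,0,0,5,0,0,0,5,0,0,0,0,0,0,0,0,0,0,0,0,5,0,0,0,5]
Step 10: insert v at [6, 9, 11, 16] -> counters=[0,0,0,0,0,0,6,0,0,1,5,1,0,0,0,0,1,0,0,0,0,0,0,5,0,0,0,5]
Step 11: insert ir at [5, 11, 22, 24] -> counters=[0,0,0,0,0,1,6,0,0,1,5,2,0,0,0,0,1,0,0,0,0,0,1,5,1,0,0,5]
Step 12: delete v at [6, 9, 11, 16] -> counters=[0,0,0,0,0,1,5,0,0,0,5,1,0,0,0,0,0,0,0,0,0,0,1,5,1,0,0,5]
Step 13: delete si at [6, 10, 23, 27] -> counters=[0,0,0,0,0,1,4,0,0,0,4,1,0,0,0,0,0,0,0,0,0,0,1,4,1,0,0,4]
Step 14: insert si at [6, 10, 23, 27] -> counters=[0,0,0,0,0,1,5,0,0,0,5,1,0,0,0,0,0,0,0,0,0,0,1,5,1,0,0,5]
Step 15: insert v at [6, 9, 11, 16] -> counters=[0,0,0,0,0,1,6,0,0,1,5,2,0,0,0,0,1,0,0,0,0,0,1,5,1,0,0,5]
Step 16: delete si at [6, 10, 23, 27] -> counters=[0,0,0,0,0,1,5,0,0,1,4,2,0,0,0,0,1,0,0,0,0,0,1,4,1,0,0,4]
Step 17: delete ir at [5, 11, 22, 24] -> counters=[0,0,0,0,0,0,5,0,0,1,4,1,0,0,0,0,1,0,0,0,0,0,0,4,0,0,0,4]
Step 18: insert ir at [5, 11, 22, 24] -> counters=[0,0,0,0,0,1,5,0,0,1,4,2,0,0,0,0,1,0,0,0,0,0,1,4,1,0,0,4]
Step 19: delete si at [6, 10, 23, 27] -> counters=[0,0,0,0,0,1,4,0,0,1,3,2,0,0,0,0,1,0,0,0,0,0,1,3,1,0,0,3]
Step 20: insert si at [6, 10, 23, 27] -> counters=[0,0,0,0,0,1,5,0,0,1,4,2,0,0,0,0,1,0,0,0,0,0,1,4,1,0,0,4]
Step 21: insert ir at [5, 11, 22, 24] -> counters=[0,0,0,0,0,2,5,0,0,1,4,3,0,0,0,0,1,0,0,0,0,0,2,4,2,0,0,4]
Step 22: delete ir at [5, 11, 22, 24] -> counters=[0,0,0,0,0,1,5,0,0,1,4,2,0,0,0,0,1,0,0,0,0,0,1,4,1,0,0,4]
Step 23: insert ir at [5, 11, 22, 24] -> counters=[0,0,0,0,0,2,5,0,0,1,4,3,0,0,0,0,1,0,0,0,0,0,2,4,2,0,0,4]
Query v: check counters[6]=5 counters[9]=1 counters[11]=3 counters[16]=1 -> maybe

Answer: maybe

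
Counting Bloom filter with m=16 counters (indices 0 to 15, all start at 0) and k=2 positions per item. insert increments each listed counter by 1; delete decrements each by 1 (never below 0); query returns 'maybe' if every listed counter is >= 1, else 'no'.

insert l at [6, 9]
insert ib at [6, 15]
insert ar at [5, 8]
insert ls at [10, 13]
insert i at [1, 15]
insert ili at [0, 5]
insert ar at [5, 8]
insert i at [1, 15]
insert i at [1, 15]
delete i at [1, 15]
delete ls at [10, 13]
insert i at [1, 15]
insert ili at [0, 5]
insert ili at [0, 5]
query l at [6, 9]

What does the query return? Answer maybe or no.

Answer: maybe

Derivation:
Step 1: insert l at [6, 9] -> counters=[0,0,0,0,0,0,1,0,0,1,0,0,0,0,0,0]
Step 2: insert ib at [6, 15] -> counters=[0,0,0,0,0,0,2,0,0,1,0,0,0,0,0,1]
Step 3: insert ar at [5, 8] -> counters=[0,0,0,0,0,1,2,0,1,1,0,0,0,0,0,1]
Step 4: insert ls at [10, 13] -> counters=[0,0,0,0,0,1,2,0,1,1,1,0,0,1,0,1]
Step 5: insert i at [1, 15] -> counters=[0,1,0,0,0,1,2,0,1,1,1,0,0,1,0,2]
Step 6: insert ili at [0, 5] -> counters=[1,1,0,0,0,2,2,0,1,1,1,0,0,1,0,2]
Step 7: insert ar at [5, 8] -> counters=[1,1,0,0,0,3,2,0,2,1,1,0,0,1,0,2]
Step 8: insert i at [1, 15] -> counters=[1,2,0,0,0,3,2,0,2,1,1,0,0,1,0,3]
Step 9: insert i at [1, 15] -> counters=[1,3,0,0,0,3,2,0,2,1,1,0,0,1,0,4]
Step 10: delete i at [1, 15] -> counters=[1,2,0,0,0,3,2,0,2,1,1,0,0,1,0,3]
Step 11: delete ls at [10, 13] -> counters=[1,2,0,0,0,3,2,0,2,1,0,0,0,0,0,3]
Step 12: insert i at [1, 15] -> counters=[1,3,0,0,0,3,2,0,2,1,0,0,0,0,0,4]
Step 13: insert ili at [0, 5] -> counters=[2,3,0,0,0,4,2,0,2,1,0,0,0,0,0,4]
Step 14: insert ili at [0, 5] -> counters=[3,3,0,0,0,5,2,0,2,1,0,0,0,0,0,4]
Query l: check counters[6]=2 counters[9]=1 -> maybe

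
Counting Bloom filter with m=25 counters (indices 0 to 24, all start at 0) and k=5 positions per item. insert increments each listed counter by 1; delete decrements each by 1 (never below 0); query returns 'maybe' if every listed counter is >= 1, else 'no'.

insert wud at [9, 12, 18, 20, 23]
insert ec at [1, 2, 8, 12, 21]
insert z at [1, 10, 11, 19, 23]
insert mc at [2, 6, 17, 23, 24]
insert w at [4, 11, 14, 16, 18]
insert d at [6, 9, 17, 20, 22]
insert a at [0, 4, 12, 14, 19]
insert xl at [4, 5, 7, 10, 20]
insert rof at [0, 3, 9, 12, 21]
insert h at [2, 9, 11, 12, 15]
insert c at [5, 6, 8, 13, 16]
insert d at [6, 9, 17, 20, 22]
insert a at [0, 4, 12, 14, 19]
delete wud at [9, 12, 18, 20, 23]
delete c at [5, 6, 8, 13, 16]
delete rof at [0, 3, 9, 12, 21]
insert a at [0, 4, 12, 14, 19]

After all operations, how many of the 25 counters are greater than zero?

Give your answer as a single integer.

Answer: 23

Derivation:
Step 1: insert wud at [9, 12, 18, 20, 23] -> counters=[0,0,0,0,0,0,0,0,0,1,0,0,1,0,0,0,0,0,1,0,1,0,0,1,0]
Step 2: insert ec at [1, 2, 8, 12, 21] -> counters=[0,1,1,0,0,0,0,0,1,1,0,0,2,0,0,0,0,0,1,0,1,1,0,1,0]
Step 3: insert z at [1, 10, 11, 19, 23] -> counters=[0,2,1,0,0,0,0,0,1,1,1,1,2,0,0,0,0,0,1,1,1,1,0,2,0]
Step 4: insert mc at [2, 6, 17, 23, 24] -> counters=[0,2,2,0,0,0,1,0,1,1,1,1,2,0,0,0,0,1,1,1,1,1,0,3,1]
Step 5: insert w at [4, 11, 14, 16, 18] -> counters=[0,2,2,0,1,0,1,0,1,1,1,2,2,0,1,0,1,1,2,1,1,1,0,3,1]
Step 6: insert d at [6, 9, 17, 20, 22] -> counters=[0,2,2,0,1,0,2,0,1,2,1,2,2,0,1,0,1,2,2,1,2,1,1,3,1]
Step 7: insert a at [0, 4, 12, 14, 19] -> counters=[1,2,2,0,2,0,2,0,1,2,1,2,3,0,2,0,1,2,2,2,2,1,1,3,1]
Step 8: insert xl at [4, 5, 7, 10, 20] -> counters=[1,2,2,0,3,1,2,1,1,2,2,2,3,0,2,0,1,2,2,2,3,1,1,3,1]
Step 9: insert rof at [0, 3, 9, 12, 21] -> counters=[2,2,2,1,3,1,2,1,1,3,2,2,4,0,2,0,1,2,2,2,3,2,1,3,1]
Step 10: insert h at [2, 9, 11, 12, 15] -> counters=[2,2,3,1,3,1,2,1,1,4,2,3,5,0,2,1,1,2,2,2,3,2,1,3,1]
Step 11: insert c at [5, 6, 8, 13, 16] -> counters=[2,2,3,1,3,2,3,1,2,4,2,3,5,1,2,1,2,2,2,2,3,2,1,3,1]
Step 12: insert d at [6, 9, 17, 20, 22] -> counters=[2,2,3,1,3,2,4,1,2,5,2,3,5,1,2,1,2,3,2,2,4,2,2,3,1]
Step 13: insert a at [0, 4, 12, 14, 19] -> counters=[3,2,3,1,4,2,4,1,2,5,2,3,6,1,3,1,2,3,2,3,4,2,2,3,1]
Step 14: delete wud at [9, 12, 18, 20, 23] -> counters=[3,2,3,1,4,2,4,1,2,4,2,3,5,1,3,1,2,3,1,3,3,2,2,2,1]
Step 15: delete c at [5, 6, 8, 13, 16] -> counters=[3,2,3,1,4,1,3,1,1,4,2,3,5,0,3,1,1,3,1,3,3,2,2,2,1]
Step 16: delete rof at [0, 3, 9, 12, 21] -> counters=[2,2,3,0,4,1,3,1,1,3,2,3,4,0,3,1,1,3,1,3,3,1,2,2,1]
Step 17: insert a at [0, 4, 12, 14, 19] -> counters=[3,2,3,0,5,1,3,1,1,3,2,3,5,0,4,1,1,3,1,4,3,1,2,2,1]
Final counters=[3,2,3,0,5,1,3,1,1,3,2,3,5,0,4,1,1,3,1,4,3,1,2,2,1] -> 23 nonzero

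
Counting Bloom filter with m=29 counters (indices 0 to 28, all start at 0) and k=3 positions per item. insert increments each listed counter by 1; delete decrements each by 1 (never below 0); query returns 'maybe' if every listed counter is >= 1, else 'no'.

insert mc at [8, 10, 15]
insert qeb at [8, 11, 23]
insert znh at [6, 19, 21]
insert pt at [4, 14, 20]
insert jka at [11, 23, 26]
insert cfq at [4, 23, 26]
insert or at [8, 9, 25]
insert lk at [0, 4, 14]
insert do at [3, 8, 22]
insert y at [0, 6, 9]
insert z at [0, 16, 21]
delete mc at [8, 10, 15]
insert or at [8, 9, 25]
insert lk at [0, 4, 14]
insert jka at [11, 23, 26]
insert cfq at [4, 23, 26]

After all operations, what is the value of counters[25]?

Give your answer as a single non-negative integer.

Answer: 2

Derivation:
Step 1: insert mc at [8, 10, 15] -> counters=[0,0,0,0,0,0,0,0,1,0,1,0,0,0,0,1,0,0,0,0,0,0,0,0,0,0,0,0,0]
Step 2: insert qeb at [8, 11, 23] -> counters=[0,0,0,0,0,0,0,0,2,0,1,1,0,0,0,1,0,0,0,0,0,0,0,1,0,0,0,0,0]
Step 3: insert znh at [6, 19, 21] -> counters=[0,0,0,0,0,0,1,0,2,0,1,1,0,0,0,1,0,0,0,1,0,1,0,1,0,0,0,0,0]
Step 4: insert pt at [4, 14, 20] -> counters=[0,0,0,0,1,0,1,0,2,0,1,1,0,0,1,1,0,0,0,1,1,1,0,1,0,0,0,0,0]
Step 5: insert jka at [11, 23, 26] -> counters=[0,0,0,0,1,0,1,0,2,0,1,2,0,0,1,1,0,0,0,1,1,1,0,2,0,0,1,0,0]
Step 6: insert cfq at [4, 23, 26] -> counters=[0,0,0,0,2,0,1,0,2,0,1,2,0,0,1,1,0,0,0,1,1,1,0,3,0,0,2,0,0]
Step 7: insert or at [8, 9, 25] -> counters=[0,0,0,0,2,0,1,0,3,1,1,2,0,0,1,1,0,0,0,1,1,1,0,3,0,1,2,0,0]
Step 8: insert lk at [0, 4, 14] -> counters=[1,0,0,0,3,0,1,0,3,1,1,2,0,0,2,1,0,0,0,1,1,1,0,3,0,1,2,0,0]
Step 9: insert do at [3, 8, 22] -> counters=[1,0,0,1,3,0,1,0,4,1,1,2,0,0,2,1,0,0,0,1,1,1,1,3,0,1,2,0,0]
Step 10: insert y at [0, 6, 9] -> counters=[2,0,0,1,3,0,2,0,4,2,1,2,0,0,2,1,0,0,0,1,1,1,1,3,0,1,2,0,0]
Step 11: insert z at [0, 16, 21] -> counters=[3,0,0,1,3,0,2,0,4,2,1,2,0,0,2,1,1,0,0,1,1,2,1,3,0,1,2,0,0]
Step 12: delete mc at [8, 10, 15] -> counters=[3,0,0,1,3,0,2,0,3,2,0,2,0,0,2,0,1,0,0,1,1,2,1,3,0,1,2,0,0]
Step 13: insert or at [8, 9, 25] -> counters=[3,0,0,1,3,0,2,0,4,3,0,2,0,0,2,0,1,0,0,1,1,2,1,3,0,2,2,0,0]
Step 14: insert lk at [0, 4, 14] -> counters=[4,0,0,1,4,0,2,0,4,3,0,2,0,0,3,0,1,0,0,1,1,2,1,3,0,2,2,0,0]
Step 15: insert jka at [11, 23, 26] -> counters=[4,0,0,1,4,0,2,0,4,3,0,3,0,0,3,0,1,0,0,1,1,2,1,4,0,2,3,0,0]
Step 16: insert cfq at [4, 23, 26] -> counters=[4,0,0,1,5,0,2,0,4,3,0,3,0,0,3,0,1,0,0,1,1,2,1,5,0,2,4,0,0]
Final counters=[4,0,0,1,5,0,2,0,4,3,0,3,0,0,3,0,1,0,0,1,1,2,1,5,0,2,4,0,0] -> counters[25]=2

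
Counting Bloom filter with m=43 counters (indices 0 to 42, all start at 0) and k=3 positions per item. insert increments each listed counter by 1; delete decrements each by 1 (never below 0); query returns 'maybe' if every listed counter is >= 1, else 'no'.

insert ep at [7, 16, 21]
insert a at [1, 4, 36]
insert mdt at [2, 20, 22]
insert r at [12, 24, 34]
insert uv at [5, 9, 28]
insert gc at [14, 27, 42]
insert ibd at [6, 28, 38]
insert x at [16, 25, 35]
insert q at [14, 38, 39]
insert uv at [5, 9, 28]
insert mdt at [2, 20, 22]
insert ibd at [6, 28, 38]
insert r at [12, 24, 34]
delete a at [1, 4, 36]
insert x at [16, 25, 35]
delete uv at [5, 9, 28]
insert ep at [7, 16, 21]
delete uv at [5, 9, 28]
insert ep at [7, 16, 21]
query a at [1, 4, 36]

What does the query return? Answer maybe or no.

Answer: no

Derivation:
Step 1: insert ep at [7, 16, 21] -> counters=[0,0,0,0,0,0,0,1,0,0,0,0,0,0,0,0,1,0,0,0,0,1,0,0,0,0,0,0,0,0,0,0,0,0,0,0,0,0,0,0,0,0,0]
Step 2: insert a at [1, 4, 36] -> counters=[0,1,0,0,1,0,0,1,0,0,0,0,0,0,0,0,1,0,0,0,0,1,0,0,0,0,0,0,0,0,0,0,0,0,0,0,1,0,0,0,0,0,0]
Step 3: insert mdt at [2, 20, 22] -> counters=[0,1,1,0,1,0,0,1,0,0,0,0,0,0,0,0,1,0,0,0,1,1,1,0,0,0,0,0,0,0,0,0,0,0,0,0,1,0,0,0,0,0,0]
Step 4: insert r at [12, 24, 34] -> counters=[0,1,1,0,1,0,0,1,0,0,0,0,1,0,0,0,1,0,0,0,1,1,1,0,1,0,0,0,0,0,0,0,0,0,1,0,1,0,0,0,0,0,0]
Step 5: insert uv at [5, 9, 28] -> counters=[0,1,1,0,1,1,0,1,0,1,0,0,1,0,0,0,1,0,0,0,1,1,1,0,1,0,0,0,1,0,0,0,0,0,1,0,1,0,0,0,0,0,0]
Step 6: insert gc at [14, 27, 42] -> counters=[0,1,1,0,1,1,0,1,0,1,0,0,1,0,1,0,1,0,0,0,1,1,1,0,1,0,0,1,1,0,0,0,0,0,1,0,1,0,0,0,0,0,1]
Step 7: insert ibd at [6, 28, 38] -> counters=[0,1,1,0,1,1,1,1,0,1,0,0,1,0,1,0,1,0,0,0,1,1,1,0,1,0,0,1,2,0,0,0,0,0,1,0,1,0,1,0,0,0,1]
Step 8: insert x at [16, 25, 35] -> counters=[0,1,1,0,1,1,1,1,0,1,0,0,1,0,1,0,2,0,0,0,1,1,1,0,1,1,0,1,2,0,0,0,0,0,1,1,1,0,1,0,0,0,1]
Step 9: insert q at [14, 38, 39] -> counters=[0,1,1,0,1,1,1,1,0,1,0,0,1,0,2,0,2,0,0,0,1,1,1,0,1,1,0,1,2,0,0,0,0,0,1,1,1,0,2,1,0,0,1]
Step 10: insert uv at [5, 9, 28] -> counters=[0,1,1,0,1,2,1,1,0,2,0,0,1,0,2,0,2,0,0,0,1,1,1,0,1,1,0,1,3,0,0,0,0,0,1,1,1,0,2,1,0,0,1]
Step 11: insert mdt at [2, 20, 22] -> counters=[0,1,2,0,1,2,1,1,0,2,0,0,1,0,2,0,2,0,0,0,2,1,2,0,1,1,0,1,3,0,0,0,0,0,1,1,1,0,2,1,0,0,1]
Step 12: insert ibd at [6, 28, 38] -> counters=[0,1,2,0,1,2,2,1,0,2,0,0,1,0,2,0,2,0,0,0,2,1,2,0,1,1,0,1,4,0,0,0,0,0,1,1,1,0,3,1,0,0,1]
Step 13: insert r at [12, 24, 34] -> counters=[0,1,2,0,1,2,2,1,0,2,0,0,2,0,2,0,2,0,0,0,2,1,2,0,2,1,0,1,4,0,0,0,0,0,2,1,1,0,3,1,0,0,1]
Step 14: delete a at [1, 4, 36] -> counters=[0,0,2,0,0,2,2,1,0,2,0,0,2,0,2,0,2,0,0,0,2,1,2,0,2,1,0,1,4,0,0,0,0,0,2,1,0,0,3,1,0,0,1]
Step 15: insert x at [16, 25, 35] -> counters=[0,0,2,0,0,2,2,1,0,2,0,0,2,0,2,0,3,0,0,0,2,1,2,0,2,2,0,1,4,0,0,0,0,0,2,2,0,0,3,1,0,0,1]
Step 16: delete uv at [5, 9, 28] -> counters=[0,0,2,0,0,1,2,1,0,1,0,0,2,0,2,0,3,0,0,0,2,1,2,0,2,2,0,1,3,0,0,0,0,0,2,2,0,0,3,1,0,0,1]
Step 17: insert ep at [7, 16, 21] -> counters=[0,0,2,0,0,1,2,2,0,1,0,0,2,0,2,0,4,0,0,0,2,2,2,0,2,2,0,1,3,0,0,0,0,0,2,2,0,0,3,1,0,0,1]
Step 18: delete uv at [5, 9, 28] -> counters=[0,0,2,0,0,0,2,2,0,0,0,0,2,0,2,0,4,0,0,0,2,2,2,0,2,2,0,1,2,0,0,0,0,0,2,2,0,0,3,1,0,0,1]
Step 19: insert ep at [7, 16, 21] -> counters=[0,0,2,0,0,0,2,3,0,0,0,0,2,0,2,0,5,0,0,0,2,3,2,0,2,2,0,1,2,0,0,0,0,0,2,2,0,0,3,1,0,0,1]
Query a: check counters[1]=0 counters[4]=0 counters[36]=0 -> no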